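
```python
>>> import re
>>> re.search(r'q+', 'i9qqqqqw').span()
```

This matches one or more of a literal 'q'.
Unlike `match`, `search` isn't anchored — it looks for the pattern anywhere in the string.
The match spans [2:7] → 'qqqqq'.

(2, 7)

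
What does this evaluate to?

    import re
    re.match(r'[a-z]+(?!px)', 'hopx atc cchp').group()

`re.match` won't scan ahead — the pattern has to work from the very first character.
The match spans [0:4] → 'hopx'.

'hopx'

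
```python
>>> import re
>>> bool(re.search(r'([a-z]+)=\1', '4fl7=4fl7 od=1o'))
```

After group 1 captures some text, `\1` only succeeds where that same text appears again.
Here nothing in the string fits, so the call returns None, and `bool(None)` is False.

False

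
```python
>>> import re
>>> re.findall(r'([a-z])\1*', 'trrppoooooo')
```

['t', 'r', 'p', 'o']

`\1` has to match the exact text group 1 already captured.
Matches: at [0:1] match 't', group 1 = 't'; at [1:3] match 'rr', group 1 = 'r'; at [3:5] match 'pp', group 1 = 'p'; at [5:11] match 'oooooo', group 1 = 'o'.
`findall` collects group 1 from each match (4 total).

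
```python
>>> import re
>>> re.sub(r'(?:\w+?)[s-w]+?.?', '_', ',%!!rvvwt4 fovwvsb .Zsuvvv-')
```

',%!!__ __ .__-'

This matches one or more of a word character (lazy) (non-capturing group); then one or more of a character in [s-w] (lazy), then optionally any character.
Matches: at [4:7] → 'rvv'; at [7:10] → 'wt4'; at [11:15] → 'fovw'; at [15:18] → 'vsb'; at [20:23] → 'Zsu'; ….
Every occurrence is swapped for '_'.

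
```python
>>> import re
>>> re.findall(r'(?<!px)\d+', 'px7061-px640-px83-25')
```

['061', '40', '3', '25']

The negative lookaround is zero-width — it rules out positions where the adjacent text would match, without consuming anything.
Walking the string: at [3:6] → '061'; at [10:12] → '40'; at [16:17] → '3'; at [18:20] → '25'.
Since nothing is captured, `findall` lists the 4 matched substrings directly.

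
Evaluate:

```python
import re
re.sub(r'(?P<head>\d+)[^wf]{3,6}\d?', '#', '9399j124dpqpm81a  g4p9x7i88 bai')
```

'#qpm#x#i'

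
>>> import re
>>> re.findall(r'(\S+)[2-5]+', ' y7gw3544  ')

['y7gw354']

Pattern: one or more of a non-whitespace character (captured); then one or more of a character in [2-5].
Scanning left to right: at [1:9] match 'y7gw3544', group 1 = 'y7gw354'.
With a single group, `findall` returns only what that group captured — 1 item.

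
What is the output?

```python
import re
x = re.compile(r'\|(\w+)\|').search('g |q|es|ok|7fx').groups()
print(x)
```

('q',)

The match spans [2:5] → '|q|'.
Captured: group 1 = 'q'.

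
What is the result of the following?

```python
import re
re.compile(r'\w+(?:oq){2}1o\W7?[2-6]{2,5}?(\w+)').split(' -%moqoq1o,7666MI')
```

[' -%', '6MI', '']

The `?` after the quantifier makes it lazy — it takes as little as possible before letting the rest of the pattern try.
`re.split` interleaves the captured-group text with the surrounding fragments.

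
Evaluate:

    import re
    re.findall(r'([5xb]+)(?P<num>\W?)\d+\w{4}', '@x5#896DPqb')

[('x5', '#')]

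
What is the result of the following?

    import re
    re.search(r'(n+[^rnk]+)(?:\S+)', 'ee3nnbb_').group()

'nnbb_'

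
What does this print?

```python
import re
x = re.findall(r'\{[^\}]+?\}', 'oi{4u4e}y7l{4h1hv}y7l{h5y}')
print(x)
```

['{4u4e}', '{4h1hv}', '{h5y}']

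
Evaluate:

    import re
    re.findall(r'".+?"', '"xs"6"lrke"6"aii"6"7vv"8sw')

A non-greedy quantifier consumes as few characters as it can — just enough that the remainder of the pattern still matches from where it stops; whatever follows it matches normally.
Scanning left to right: at [0:4] → '"xs"'; at [5:11] → '"lrke"'; at [12:17] → '"aii"'; at [18:23] → '"7vv"'.
With no groups in the pattern, `findall` gives back each whole match — 4 here.

['"xs"', '"lrke"', '"aii"', '"7vv"']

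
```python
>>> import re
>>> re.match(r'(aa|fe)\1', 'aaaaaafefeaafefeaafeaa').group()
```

`match` is anchored at position 0; if the pattern doesn't fit there, it returns None.
The match spans [0:4] → 'aaaa'.

'aaaa'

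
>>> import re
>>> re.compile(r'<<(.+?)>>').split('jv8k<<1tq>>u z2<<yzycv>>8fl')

['jv8k', '1tq', 'u z2', 'yzycv', '8fl']

Lazy quantifiers expand one character at a time until the remainder of the pattern can match.
Matches to split on: at [4:11] → '<<1tq>>'; at [15:24] → '<<yzycv>>'.
`re.split` interleaves the captured-group text with the surrounding fragments.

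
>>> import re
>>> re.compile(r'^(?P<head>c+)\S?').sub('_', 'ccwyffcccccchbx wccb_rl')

`sub` substitutes '_' at each match site.

'_yffcccccchbx wccb_rl'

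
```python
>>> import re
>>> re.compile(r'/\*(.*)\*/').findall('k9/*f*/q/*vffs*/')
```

Matches: at [2:16] match '/*f*/q/*vffs*/', group 1 = 'f*/q/*vffs'.
`findall` collects group 1 from the one match (1 total).

['f*/q/*vffs']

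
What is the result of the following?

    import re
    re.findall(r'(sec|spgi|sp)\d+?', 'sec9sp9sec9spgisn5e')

One capturing group, so `findall` returns just the captured substring from each match — 3 in all.

['sec', 'sp', 'sec']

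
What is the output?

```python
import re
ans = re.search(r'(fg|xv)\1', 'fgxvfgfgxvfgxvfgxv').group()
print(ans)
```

fgfg

`\1` is not a pattern — it's the concrete string captured by group 1, re-applied verbatim.
`search` walks the string left to right and returns the first match it finds.
The match spans [4:8] → 'fgfg'.
Captured: group 1 = 'fg'.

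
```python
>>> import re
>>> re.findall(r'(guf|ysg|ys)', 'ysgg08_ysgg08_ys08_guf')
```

['ysg', 'ysg', 'ys', 'guf']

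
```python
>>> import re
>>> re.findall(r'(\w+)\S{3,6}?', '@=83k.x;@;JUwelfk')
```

The pattern matches one or more of a word character (captured); then 3 to 6 of a non-whitespace character (lazy).
A non-greedy quantifier consumes as few characters as it can — just enough that the remainder of the pattern still matches from where it stops; whatever follows it matches normally.
Scanning left to right: at [2:8] match '83k.x;', group 1 = '83k'; at [10:17] match 'JUwelfk', group 1 = 'JUwe'.
With a single group, `findall` returns only what that group captured — 2 items.

['83k', 'JUwe']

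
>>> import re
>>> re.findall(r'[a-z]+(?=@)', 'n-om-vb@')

['vb']

Because the assertion is zero-width, the text it checks is not consumed and won't appear in the result.
Matches: at [5:7] → 'vb'.
`findall` yields the raw match text (1 of them) because the pattern has no groups.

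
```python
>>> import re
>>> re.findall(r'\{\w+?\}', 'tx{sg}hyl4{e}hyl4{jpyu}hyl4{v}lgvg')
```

['{sg}', '{e}', '{jpyu}', '{v}']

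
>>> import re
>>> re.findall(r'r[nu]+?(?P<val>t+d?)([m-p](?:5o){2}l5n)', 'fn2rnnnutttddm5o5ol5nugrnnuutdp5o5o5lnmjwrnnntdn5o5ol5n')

[('td', 'n5o5ol5n')]

Pattern: the literal 'r', then one or more of one of [nu] (lazy); then one or more of a literal 't', then optionally the literal 'd' (captured as 'val'); then a character in [m-p], then the literal '5o' repeated 2 times, then the literal 'l5n' (captured).
With 2 capturing groups, `findall` returns a 2-tuple per match.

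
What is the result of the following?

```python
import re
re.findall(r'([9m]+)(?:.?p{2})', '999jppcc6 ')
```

['999']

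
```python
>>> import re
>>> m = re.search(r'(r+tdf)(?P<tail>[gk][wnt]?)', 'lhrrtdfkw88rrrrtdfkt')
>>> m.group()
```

'rrtdfkw'

This matches one or more of the literal 'r', then the literal 'tdf' (captured); then one of [gk], then optionally one of [wnt] (captured as 'tail').
`re.search` tries every starting position until one works.
The match spans [2:9] → 'rrtdfkw'.
Captured: group 1 = 'rrtdf', group 2 = 'kw'.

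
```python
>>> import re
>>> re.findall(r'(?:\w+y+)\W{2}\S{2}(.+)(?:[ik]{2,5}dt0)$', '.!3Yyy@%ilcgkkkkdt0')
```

This matches one or more of a word character, then one or more of a literal 'y' (non-capturing group); then exactly 2 of a non-word character, then exactly 2 of a non-whitespace character; then one or more of any character (captured); then 2 to 5 of one of [ik], then the literal 'dt0' (non-capturing group); then anchored at the end.
Matches: at [2:19] match '3Yyy@%ilcgkkkkdt0', group 1 = 'cgkk'.
`findall` collects group 1 from the one match (1 total).

['cgkk']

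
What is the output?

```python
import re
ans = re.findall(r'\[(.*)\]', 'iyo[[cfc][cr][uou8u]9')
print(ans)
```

Matches: at [3:20] match '[[cfc][cr][uou8u]', group 1 = '[cfc][cr][uou8u'.
With a single group, `findall` returns only what that group captured — 1 item.

['[cfc][cr][uou8u']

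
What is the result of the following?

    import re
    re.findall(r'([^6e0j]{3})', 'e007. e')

The pattern matches exactly 3 of any character except [6e0j] (captured).
Matches: at [3:6] match '7. ', group 1 = '7. '.
One capturing group, so `findall` returns just the captured substring from the one match — 1 in all.

['7. ']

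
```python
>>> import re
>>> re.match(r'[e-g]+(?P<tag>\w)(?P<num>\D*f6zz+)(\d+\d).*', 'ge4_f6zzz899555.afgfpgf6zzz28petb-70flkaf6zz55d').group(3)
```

'899555'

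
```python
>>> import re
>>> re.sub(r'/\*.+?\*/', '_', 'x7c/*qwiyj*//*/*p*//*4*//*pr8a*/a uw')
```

'x7c____a uw'

Because the quantifier is non-greedy, it stops expanding at the earliest point where the rest of the pattern can succeed.
Matches: at [3:12] → '/*qwiyj*/'; at [12:19] → '/*/*p*/'; at [19:24] → '/*4*/'; at [24:32] → '/*pr8a*/'.
`sub` substitutes '_' at each match site.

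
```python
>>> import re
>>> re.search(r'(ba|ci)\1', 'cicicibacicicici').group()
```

`\1` has to match the exact text group 1 already captured.
The match spans [0:4] → 'cici'.

'cici'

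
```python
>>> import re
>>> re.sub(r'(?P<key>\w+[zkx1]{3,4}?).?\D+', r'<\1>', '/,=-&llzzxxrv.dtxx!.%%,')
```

'/,=-&<llzzxx>'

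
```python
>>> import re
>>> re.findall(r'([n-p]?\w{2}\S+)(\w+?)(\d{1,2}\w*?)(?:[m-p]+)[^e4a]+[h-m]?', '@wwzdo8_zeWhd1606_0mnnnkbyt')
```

[('wwzdo8_zeWhd1606', '_', '0')]

A non-greedy quantifier consumes as few characters as it can — just enough that the remainder of the pattern still matches from where it stops; whatever follows it matches normally.
Multiple groups make `findall` return tuples — one 3-tuple for the one match.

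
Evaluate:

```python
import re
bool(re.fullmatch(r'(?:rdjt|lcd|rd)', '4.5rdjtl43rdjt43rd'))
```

`re.fullmatch` requires the pattern to consume the entire string.
Here there's no way to consume every character, so the call returns None, and `bool(None)` is False.

False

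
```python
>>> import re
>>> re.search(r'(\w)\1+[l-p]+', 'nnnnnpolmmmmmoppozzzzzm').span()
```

(0, 17)

`\1` is not a pattern — it's the concrete string captured by group 1, re-applied verbatim.
The match spans [0:17] → 'nnnnnpolmmmmmoppo'.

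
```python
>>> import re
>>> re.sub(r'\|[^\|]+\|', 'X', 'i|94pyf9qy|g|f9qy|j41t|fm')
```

'iXgXj41t|fm'

Matches: at [1:11] → '|94pyf9qy|'; at [12:18] → '|f9qy|'.
`sub` substitutes 'X' at each match site.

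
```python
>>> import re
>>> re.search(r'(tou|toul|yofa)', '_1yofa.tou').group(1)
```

'yofa'

The match spans [2:6] → 'yofa'.
Captured: group 1 = 'yofa'.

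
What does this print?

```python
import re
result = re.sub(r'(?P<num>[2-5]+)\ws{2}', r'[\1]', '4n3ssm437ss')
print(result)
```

This matches one or more of a character in [2-5] (captured as 'num'); then a word character, then exactly 2 of the literal 's'.
Each match is replaced using the text its own group 1 captured.

4n3ssm[43]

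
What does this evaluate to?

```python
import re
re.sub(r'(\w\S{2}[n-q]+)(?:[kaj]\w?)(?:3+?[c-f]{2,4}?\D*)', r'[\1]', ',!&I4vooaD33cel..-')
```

This matches a word character, then exactly 2 of a non-whitespace character, then one or more of a character in [n-q] (captured); then one of [kaj], then optionally a word character (non-capturing group); then one or more of a literal '3' (lazy), then 2 to 4 of a character in [c-f] (lazy), then zero or more of a non-digit (non-capturing group).
The replacement refers to a captured group, so each match is rewritten using its own captured text.

',!&[I4voo]'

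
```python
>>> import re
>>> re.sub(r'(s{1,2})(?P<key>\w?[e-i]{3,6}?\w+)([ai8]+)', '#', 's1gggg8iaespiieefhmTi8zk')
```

'#zk'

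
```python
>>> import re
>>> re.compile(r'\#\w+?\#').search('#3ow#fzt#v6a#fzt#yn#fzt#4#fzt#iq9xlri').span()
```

Unlike `match`, `search` isn't anchored — it looks for the pattern anywhere in the string.
The match spans [0:5] → '#3ow#'.

(0, 5)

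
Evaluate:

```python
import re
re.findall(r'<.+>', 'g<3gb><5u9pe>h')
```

`findall` yields the raw match text (1 of them) because the pattern has no groups.

['<3gb><5u9pe>']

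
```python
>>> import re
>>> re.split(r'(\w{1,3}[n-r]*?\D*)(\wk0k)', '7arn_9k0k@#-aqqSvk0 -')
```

This matches 1 to 3 of a word character, then zero or more of a character in [n-r] (lazy), then zero or more of a non-digit (captured); then a word character, then the literal 'k0k' (captured).
Because the pattern has a capturing group, `split` also inserts each captured text between the pieces.

['', '7arn_', '9k0k', '@#-aqqSvk0 -']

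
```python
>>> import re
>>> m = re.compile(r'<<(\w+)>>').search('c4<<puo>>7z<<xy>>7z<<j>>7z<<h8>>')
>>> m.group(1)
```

'puo'

`search` walks the string left to right and returns the first match it finds.
The match spans [2:9] → '<<puo>>'.
Captured: group 1 = 'puo'.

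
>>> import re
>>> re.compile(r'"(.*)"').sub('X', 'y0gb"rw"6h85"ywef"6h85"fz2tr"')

'y0gbX'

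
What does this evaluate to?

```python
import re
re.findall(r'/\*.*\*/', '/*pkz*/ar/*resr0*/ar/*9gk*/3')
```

Scanning left to right: at [0:27] → '/*pkz*/ar/*resr0*/ar/*9gk*/'.
With no groups in the pattern, `findall` gives back each whole match — 1 here.

['/*pkz*/ar/*resr0*/ar/*9gk*/']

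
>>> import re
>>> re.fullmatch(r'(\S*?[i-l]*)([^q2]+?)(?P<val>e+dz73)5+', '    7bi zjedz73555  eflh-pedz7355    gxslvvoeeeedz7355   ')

None

`re.fullmatch` requires the pattern to consume the entire string.
Here the pattern can't cover the whole string, so the call returns None.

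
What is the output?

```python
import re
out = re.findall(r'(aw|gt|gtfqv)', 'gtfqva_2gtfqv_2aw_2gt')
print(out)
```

['gt', 'gt', 'aw', 'gt']

The regex engine tests alternatives in the order written; an earlier branch that matches wins even if a later one would match more.
One capturing group, so `findall` returns just the captured substring from each match — 4 in all.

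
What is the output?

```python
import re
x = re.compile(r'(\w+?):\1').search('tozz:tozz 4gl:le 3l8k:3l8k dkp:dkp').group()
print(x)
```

tozz:tozz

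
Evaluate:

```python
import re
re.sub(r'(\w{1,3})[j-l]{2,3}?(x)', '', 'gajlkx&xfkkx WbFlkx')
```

'& '

The pattern matches 1 to 3 of a word character (captured); then 2 to 3 of a character in [j-l] (lazy); then a literal 'x' (captured).
Matches: at [0:6] → 'gajlkx'; at [7:12] → 'xfkkx'; at [13:19] → 'WbFlkx'.
Each match is replaced by ''.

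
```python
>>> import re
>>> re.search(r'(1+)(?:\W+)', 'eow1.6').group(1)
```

Pattern: one or more of a literal '1' (captured); then one or more of a non-word character (non-capturing group).
`search` walks the string left to right and returns the first match it finds.
The match spans [3:5] → '1.'.
Captured: group 1 = '1'.

'1'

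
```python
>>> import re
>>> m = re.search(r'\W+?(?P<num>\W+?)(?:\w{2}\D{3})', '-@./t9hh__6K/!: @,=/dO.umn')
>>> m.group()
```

'-@./t9hh_'

This matches one or more of a non-word character (lazy); then one or more of a non-word character (lazy) (captured as 'num'); then exactly 2 of a word character, then exactly 3 of a non-digit (non-capturing group).
`re.search` scans for the first position where the pattern succeeds.
The match spans [0:9] → '-@./t9hh_'.
Captured: group 1 = '@./'.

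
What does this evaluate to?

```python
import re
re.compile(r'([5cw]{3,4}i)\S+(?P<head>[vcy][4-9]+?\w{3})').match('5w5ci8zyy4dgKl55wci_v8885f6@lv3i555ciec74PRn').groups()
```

Pattern: 3 to 4 of one of [5cw], then the literal 'i' (captured); then one or more of a non-whitespace character; then one of [vcy], then one or more of a character in [4-9] (lazy), then exactly 3 of a word character (captured as 'head').
A non-greedy quantifier consumes as few characters as it can — just enough that the remainder of the pattern still matches from where it stops; whatever follows it matches normally.
`re.match` won't scan ahead — the pattern has to work from the very first character.
The match spans [0:43] → '5w5ci8zyy4dgKl55wci_v8885f6@lv3i555ciec74PR'.
Captured: group 1 = '5w5ci', group 2 = 'c74PR'.

('5w5ci', 'c74PR')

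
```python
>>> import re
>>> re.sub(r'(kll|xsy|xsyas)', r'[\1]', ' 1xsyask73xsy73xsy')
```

' 1[xsy]ask73[xsy]73[xsy]'

`|` is ordered: at each position the engine commits to the first alternative that works.
The replacement refers to a captured group, so each match is rewritten using its own captured text.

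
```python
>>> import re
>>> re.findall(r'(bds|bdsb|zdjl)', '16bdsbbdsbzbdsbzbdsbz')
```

The regex engine tests alternatives in the order written; an earlier branch that matches wins even if a later one would match more.
Scanning left to right: at [2:5] match 'bds', group 1 = 'bds'; at [6:9] match 'bds', group 1 = 'bds'; at [11:14] match 'bds', group 1 = 'bds'; at [16:19] match 'bds', group 1 = 'bds'.
`findall` collects group 1 from each match (4 total).

['bds', 'bds', 'bds', 'bds']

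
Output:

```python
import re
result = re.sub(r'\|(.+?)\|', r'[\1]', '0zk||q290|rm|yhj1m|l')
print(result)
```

0zk[|q290]rm[yhj1m]l

A `+?`/`*?`/`{m,n}?` starts at its minimum and grows only as far as needed for what follows to match.
`\1` in the replacement pulls in group 1's text for each match.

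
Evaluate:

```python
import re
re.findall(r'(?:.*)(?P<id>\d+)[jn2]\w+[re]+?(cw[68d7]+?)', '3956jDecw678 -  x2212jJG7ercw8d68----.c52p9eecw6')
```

With 2 capturing groups, `findall` returns a 2-tuple per match.

[('5', 'cw6')]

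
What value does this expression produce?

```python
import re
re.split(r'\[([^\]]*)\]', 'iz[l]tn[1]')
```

['iz', 'l', 'tn', '1', '']

Because the pattern has a capturing group, `split` also inserts each captured text between the pieces.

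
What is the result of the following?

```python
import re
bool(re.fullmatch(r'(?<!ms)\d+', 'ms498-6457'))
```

A negative assertion filters positions out without eating any characters.
`re.fullmatch` is like wrapping the pattern in `^…$` (in single-line mode).
Here the pattern can't cover the whole string, so the call returns None, and `bool(None)` is False.

False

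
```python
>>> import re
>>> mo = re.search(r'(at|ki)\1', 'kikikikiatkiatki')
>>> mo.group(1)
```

After group 1 captures some text, `\1` only succeeds where that same text appears again.
`re.search` tries every starting position until one works.
The match spans [0:4] → 'kiki'.
Captured: group 1 = 'ki'.

'ki'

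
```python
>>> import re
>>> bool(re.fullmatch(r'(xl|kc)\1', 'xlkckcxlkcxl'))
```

False

The backreference `\1` re-matches whatever the first group consumed, character for character.
`re.fullmatch` is like wrapping the pattern in `^…$` (in single-line mode).
Here the string isn't matched end-to-end, so the call returns None, and `bool(None)` is False.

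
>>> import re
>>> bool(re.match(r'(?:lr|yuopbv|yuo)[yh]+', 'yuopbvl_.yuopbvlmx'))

False

`re.match` won't scan ahead — the pattern has to work from the very first character.
Here position 0 doesn't satisfy it, so the call returns None, and `bool(None)` is False.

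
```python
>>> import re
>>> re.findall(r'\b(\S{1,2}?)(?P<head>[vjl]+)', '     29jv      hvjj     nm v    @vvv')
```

[('29', 'jv'), ('h', 'vjj'), ('v', 'vv')]

This matches a word boundary (`\b`, zero-width); then 1 to 2 of a non-whitespace character (lazy) (captured); then one or more of one of [vjl] (captured as 'head').
Lazy quantifiers expand one character at a time until the remainder of the pattern can match.
Scanning left to right: at [5:9] match '29jv', groups = ('29', 'jv'); at [15:19] match 'hvjj', groups = ('h', 'vjj'); at [33:36] match 'vvv', groups = ('v', 'vv').
`findall` packs the 2 group values into a tuple for every match.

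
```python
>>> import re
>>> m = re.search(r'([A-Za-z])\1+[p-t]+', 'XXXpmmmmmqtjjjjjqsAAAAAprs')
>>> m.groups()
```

`\1` is not a pattern — it's the concrete string captured by group 1, re-applied verbatim.
`re.search` tries every starting position until one works.
The match spans [0:4] → 'XXXp'.
Captured: group 1 = 'X'.

('X',)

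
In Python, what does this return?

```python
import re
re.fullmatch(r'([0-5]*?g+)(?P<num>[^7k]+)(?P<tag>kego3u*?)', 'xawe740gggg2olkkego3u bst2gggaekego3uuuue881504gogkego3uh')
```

None

`re.fullmatch` requires the pattern to consume the entire string.
Here there's no way to consume every character, so the call returns None.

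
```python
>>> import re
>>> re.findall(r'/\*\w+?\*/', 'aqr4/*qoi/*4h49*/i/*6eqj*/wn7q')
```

['/*4h49*/', '/*6eqj*/']

Walking the string: at [9:17] → '/*4h49*/'; at [18:26] → '/*6eqj*/'.
With no groups in the pattern, `findall` gives back each whole match — 2 here.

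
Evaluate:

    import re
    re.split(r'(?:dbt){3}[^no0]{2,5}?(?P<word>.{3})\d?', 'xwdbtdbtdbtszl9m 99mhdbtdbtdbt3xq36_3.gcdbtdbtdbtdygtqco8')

Pattern: the literal 'dbt' repeated 3 times, then 2 to 5 of any character except [no0] (lazy); then exactly 3 of any character (captured as 'word'); then optionally a digit.
Matches to split on: at [2:16] → 'dbtdbtdbtszl9m'; at [21:35] → 'dbtdbtdbt3xq36'; at [40:54] → 'dbtdbtdbtdygtq'.
`re.split` interleaves the captured-group text with the surrounding fragments.

['xw', 'l9m', ' 99mh', 'q36', '_3.gc', 'gtq', 'co8']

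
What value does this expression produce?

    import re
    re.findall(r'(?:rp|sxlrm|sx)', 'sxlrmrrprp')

Alternation isn't longest-match — the leftmost alternative that fits at this position is chosen.
Walking the string: at [0:5] → 'sxlrm'; at [6:8] → 'rp'; at [8:10] → 'rp'.
`findall` yields the raw match text (3 of them) because the pattern has no groups.

['sxlrm', 'rp', 'rp']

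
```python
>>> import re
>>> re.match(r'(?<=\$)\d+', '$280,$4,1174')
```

None

The lookaround is zero-width — it requires the adjacent text to match without consuming it, so the asserted text isn't part of the match.
With `match`, the pattern is implicitly anchored at the beginning.
Here position 0 doesn't satisfy it, so the call returns None.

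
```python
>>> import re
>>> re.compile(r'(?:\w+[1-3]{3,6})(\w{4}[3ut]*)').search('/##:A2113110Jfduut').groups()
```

The match spans [4:18] → 'A2113110Jfduut'.
Captured: group 1 = '0Jfduut'.

('0Jfduut',)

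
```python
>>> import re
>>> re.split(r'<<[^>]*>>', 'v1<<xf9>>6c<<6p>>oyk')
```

['v1', '6c', 'oyk']

Matches to split on: at [2:9] → '<<xf9>>'; at [11:17] → '<<6p>>'.
The string is cut at each match, leaving 3 pieces.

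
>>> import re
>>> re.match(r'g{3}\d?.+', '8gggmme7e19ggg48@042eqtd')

This matches exactly 3 of a literal 'g', then optionally a digit; then one or more of any character.
`re.match` won't scan ahead — the pattern has to work from the very first character.
Here the string doesn't start with a match, so the call returns None.

None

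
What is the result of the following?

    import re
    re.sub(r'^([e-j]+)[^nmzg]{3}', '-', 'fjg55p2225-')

The pattern matches anchored at the start of the string; then one or more of a character in [e-j] (captured); then exactly 3 of any character except [nmzg].
Matches: at [0:6] → 'fjg55p'.
`sub` substitutes '-' at each match site.

'-2225-'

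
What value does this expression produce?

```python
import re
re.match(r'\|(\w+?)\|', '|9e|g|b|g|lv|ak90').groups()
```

`match` is anchored at position 0; if the pattern doesn't fit there, it returns None.
The match spans [0:4] → '|9e|'.
Captured: group 1 = '9e'.

('9e',)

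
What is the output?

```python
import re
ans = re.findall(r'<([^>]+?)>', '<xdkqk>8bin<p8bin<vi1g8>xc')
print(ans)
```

Walking the string: at [0:7] match '<xdkqk>', group 1 = 'xdkqk'; at [11:24] match '<p8bin<vi1g8>', group 1 = 'p8bin<vi1g8'.
One capturing group, so `findall` returns just the captured substring from each match — 2 in all.

['xdkqk', 'p8bin<vi1g8']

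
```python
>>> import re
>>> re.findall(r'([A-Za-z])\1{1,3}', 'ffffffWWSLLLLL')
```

The backreference `\1` re-matches whatever the first group consumed, character for character.
`findall` collects group 1 from each match (4 total).

['f', 'f', 'W', 'L']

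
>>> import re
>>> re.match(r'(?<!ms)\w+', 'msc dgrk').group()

'msc'

The negative lookaround is zero-width — it rules out positions where the adjacent text would match, without consuming anything.
With `match`, the pattern is implicitly anchored at the beginning.
The match spans [0:3] → 'msc'.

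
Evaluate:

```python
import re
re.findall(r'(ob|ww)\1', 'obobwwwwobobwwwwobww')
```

['ob', 'ww', 'ob', 'ww']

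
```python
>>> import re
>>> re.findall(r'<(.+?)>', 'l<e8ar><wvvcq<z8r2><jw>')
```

['e8ar', 'wvvcq<z8r2', 'jw']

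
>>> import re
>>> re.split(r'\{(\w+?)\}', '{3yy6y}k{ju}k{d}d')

Because the pattern has a capturing group, `split` also inserts each captured text between the pieces.

['', '3yy6y', 'k', 'ju', 'k', 'd', 'd']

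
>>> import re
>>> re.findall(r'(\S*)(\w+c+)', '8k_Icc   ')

The pattern matches zero or more of a non-whitespace character (captured); then one or more of a word character, then one or more of the literal 'c' (captured).
Scanning left to right: at [0:6] match '8k_Icc', groups = ('8k_I', 'cc').
With 2 capturing groups, `findall` returns a 2-tuple per match.

[('8k_I', 'cc')]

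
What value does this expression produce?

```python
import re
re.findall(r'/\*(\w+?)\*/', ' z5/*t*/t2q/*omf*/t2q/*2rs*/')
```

['t', 'omf', '2rs']

Matches: at [3:8] match '/*t*/', group 1 = 't'; at [11:18] match '/*omf*/', group 1 = 'omf'; at [21:28] match '/*2rs*/', group 1 = '2rs'.
Because there's exactly one group, `findall` drops the full match and keeps group 1 from each hit.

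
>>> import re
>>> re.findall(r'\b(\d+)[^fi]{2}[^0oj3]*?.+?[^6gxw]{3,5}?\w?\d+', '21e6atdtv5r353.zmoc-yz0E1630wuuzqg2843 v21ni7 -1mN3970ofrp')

['21']

The pattern matches a word boundary (`\b`, zero-width); then one or more of a digit (captured); then exactly 2 of any character except [fi], then zero or more of any character except [0oj3] (lazy), then one or more of any character (lazy); then 3 to 5 of any character except [6gxw] (lazy); then optionally a word character, then one or more of a digit.
Scanning left to right: at [0:10] match '21e6atdtv5', group 1 = '21'.
One capturing group, so `findall` returns just the captured substring from the one match — 1 in all.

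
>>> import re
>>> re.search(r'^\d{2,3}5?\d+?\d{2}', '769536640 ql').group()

'7695366'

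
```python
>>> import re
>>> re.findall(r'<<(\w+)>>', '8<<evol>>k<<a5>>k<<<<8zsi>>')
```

['evol', 'a5', '8zsi']

`findall` collects group 1 from each match (3 total).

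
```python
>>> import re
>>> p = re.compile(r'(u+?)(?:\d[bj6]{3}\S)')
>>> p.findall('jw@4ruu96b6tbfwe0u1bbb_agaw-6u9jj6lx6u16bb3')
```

['uu', 'u', 'u', 'u']

The pattern matches one or more of a literal 'u' (lazy) (captured); then a digit, then exactly 3 of one of [bj6], then a non-whitespace character (non-capturing group).
One capturing group, so `findall` returns just the captured substring from each match — 4 in all.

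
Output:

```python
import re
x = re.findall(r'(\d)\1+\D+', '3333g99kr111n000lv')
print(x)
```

`\1` is not a pattern — it's the concrete string captured by group 1, re-applied verbatim.
Scanning left to right: at [0:5] match '3333g', group 1 = '3'; at [5:9] match '99kr', group 1 = '9'; at [9:13] match '111n', group 1 = '1'; at [13:18] match '000lv', group 1 = '0'.
One capturing group, so `findall` returns just the captured substring from each match — 4 in all.

['3', '9', '1', '0']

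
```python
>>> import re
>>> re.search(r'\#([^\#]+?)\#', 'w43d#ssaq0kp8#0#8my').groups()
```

('ssaq0kp8',)

The match spans [4:14] → '#ssaq0kp8#'.
Captured: group 1 = 'ssaq0kp8'.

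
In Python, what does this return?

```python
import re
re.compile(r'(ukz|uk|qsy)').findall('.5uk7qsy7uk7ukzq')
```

['uk', 'qsy', 'uk', 'ukz']

The regex engine tests alternatives in the order written; an earlier branch that matches wins even if a later one would match more.
`findall` collects group 1 from each match (4 total).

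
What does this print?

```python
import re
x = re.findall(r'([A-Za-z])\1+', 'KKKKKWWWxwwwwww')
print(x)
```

['K', 'W', 'w']

After group 1 captures some text, `\1` only succeeds where that same text appears again.
Scanning left to right: at [0:5] match 'KKKKK', group 1 = 'K'; at [5:8] match 'WWW', group 1 = 'W'; at [9:15] match 'wwwwww', group 1 = 'w'.
One capturing group, so `findall` returns just the captured substring from each match — 3 in all.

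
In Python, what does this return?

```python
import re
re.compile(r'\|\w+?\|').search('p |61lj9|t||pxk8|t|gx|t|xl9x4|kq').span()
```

`re.search` tries every starting position until one works.
The match spans [2:9] → '|61lj9|'.

(2, 9)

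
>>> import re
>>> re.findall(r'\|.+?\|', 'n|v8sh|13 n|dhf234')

['|v8sh|']

Because the quantifier is non-greedy, it stops expanding at the earliest point where the rest of the pattern can succeed.
Scanning left to right: at [1:7] → '|v8sh|'.
`findall` yields the raw match text (1 of them) because the pattern has no groups.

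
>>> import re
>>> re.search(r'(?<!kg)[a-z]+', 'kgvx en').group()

'kgvx'

A negative assertion filters positions out without eating any characters.
`search` walks the string left to right and returns the first match it finds.
The match spans [0:4] → 'kgvx'.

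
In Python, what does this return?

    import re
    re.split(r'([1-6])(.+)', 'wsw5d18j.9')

['wsw', '5', 'd18j.9', '']

The group in the pattern means `split` returns the separators' captures alongside the pieces.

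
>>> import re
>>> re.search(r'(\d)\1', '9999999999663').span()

(0, 2)

`\1` is not a pattern — it's the concrete string captured by group 1, re-applied verbatim.
Unlike `match`, `search` isn't anchored — it looks for the pattern anywhere in the string.
The match spans [0:2] → '99'.
Captured: group 1 = '9'.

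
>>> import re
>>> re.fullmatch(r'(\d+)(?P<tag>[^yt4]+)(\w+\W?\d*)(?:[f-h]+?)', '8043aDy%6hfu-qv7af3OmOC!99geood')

None

This matches one or more of a digit (captured); then one or more of any character except [yt4] (captured as 'tag'); then one or more of a word character, then optionally a non-word character, then zero or more of a digit (captured); then one or more of a character in [f-h] (lazy) (non-capturing group).
`re.fullmatch` is like wrapping the pattern in `^…$` (in single-line mode).
Here the pattern can't cover the whole string, so the call returns None.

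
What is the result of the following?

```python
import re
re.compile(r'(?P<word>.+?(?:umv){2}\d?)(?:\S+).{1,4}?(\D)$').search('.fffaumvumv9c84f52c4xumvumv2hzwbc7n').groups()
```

('.fffaumvumv9', 'n')

This matches one or more of any character (lazy), then the literal 'umv' repeated 2 times, then optionally a digit (captured as 'word'); then one or more of a non-whitespace character (non-capturing group); then 1 to 4 of any character (lazy); then a non-digit (captured); then anchored at the end.
`re.search` tries every starting position until one works.
The match spans [0:35] → '.fffaumvumv9c84f52c4xumvumv2hzwbc7n'.
Captured: group 1 = '.fffaumvumv9', group 2 = 'n'.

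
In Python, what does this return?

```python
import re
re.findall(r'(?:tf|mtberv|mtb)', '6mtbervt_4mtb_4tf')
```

Alternation tries branches left to right and keeps the first one that lets the overall match succeed at that position.
Matches: at [1:7] → 'mtberv'; at [10:13] → 'mtb'; at [15:17] → 'tf'.
No capturing groups, so `findall` returns the 3 full match strings.

['mtberv', 'mtb', 'tf']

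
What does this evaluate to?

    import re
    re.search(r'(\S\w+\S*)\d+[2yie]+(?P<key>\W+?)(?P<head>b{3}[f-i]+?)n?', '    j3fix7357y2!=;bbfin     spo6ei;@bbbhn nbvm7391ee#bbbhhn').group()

'spo6ei;@bbbhn'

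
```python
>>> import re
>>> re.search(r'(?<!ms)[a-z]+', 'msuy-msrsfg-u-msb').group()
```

Because the assertion is negative and zero-width, positions next to the forbidden text are skipped.
`re.search` tries every starting position until one works.
The match spans [0:4] → 'msuy'.

'msuy'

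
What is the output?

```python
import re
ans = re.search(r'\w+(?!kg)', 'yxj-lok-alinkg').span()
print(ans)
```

(0, 3)

The negative lookaround is zero-width — it rules out positions where the adjacent text would match, without consuming anything.
The match spans [0:3] → 'yxj'.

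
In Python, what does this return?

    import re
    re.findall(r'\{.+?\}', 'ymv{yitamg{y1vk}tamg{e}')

A non-greedy quantifier consumes as few characters as it can — just enough that the remainder of the pattern still matches from where it stops; whatever follows it matches normally.
No capturing groups, so `findall` returns the 2 full match strings.

['{yitamg{y1vk}', '{e}']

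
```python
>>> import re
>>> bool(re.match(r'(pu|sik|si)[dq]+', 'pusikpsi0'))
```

False

With `match`, the pattern is implicitly anchored at the beginning.
Here the pattern fails at index 0, so the call returns None, and `bool(None)` is False.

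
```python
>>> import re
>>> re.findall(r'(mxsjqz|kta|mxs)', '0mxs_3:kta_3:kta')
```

['mxs', 'kta', 'kta']

Matches: at [1:4] match 'mxs', group 1 = 'mxs'; at [7:10] match 'kta', group 1 = 'kta'; at [13:16] match 'kta', group 1 = 'kta'.
One capturing group, so `findall` returns just the captured substring from each match — 3 in all.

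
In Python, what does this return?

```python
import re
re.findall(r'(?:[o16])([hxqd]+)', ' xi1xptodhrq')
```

['x', 'dh']

This matches one of [o16] (non-capturing group); then one or more of one of [hxqd] (captured).
Matches: at [3:5] match '1x', group 1 = 'x'; at [7:10] match 'odh', group 1 = 'dh'.
One capturing group, so `findall` returns just the captured substring from each match — 2 in all.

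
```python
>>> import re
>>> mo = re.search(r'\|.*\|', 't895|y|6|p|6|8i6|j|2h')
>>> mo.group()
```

`re.search` tries every starting position until one works.
The match spans [4:19] → '|y|6|p|6|8i6|j|'.

'|y|6|p|6|8i6|j|'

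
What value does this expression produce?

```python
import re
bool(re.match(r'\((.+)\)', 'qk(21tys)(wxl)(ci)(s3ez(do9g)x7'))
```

With `match`, the pattern is implicitly anchored at the beginning.
Here position 0 doesn't satisfy it, so the call returns None, and `bool(None)` is False.

False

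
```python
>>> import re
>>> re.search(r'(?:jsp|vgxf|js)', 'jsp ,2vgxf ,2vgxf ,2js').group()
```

`|` is ordered: at each position the engine commits to the first alternative that works.
The match spans [0:3] → 'jsp'.

'jsp'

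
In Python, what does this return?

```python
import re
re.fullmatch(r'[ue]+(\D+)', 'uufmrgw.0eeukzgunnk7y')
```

The pattern matches one or more of one of [ue]; then one or more of a non-digit (captured).
`re.fullmatch` is like wrapping the pattern in `^…$` (in single-line mode).
Here there's no way to consume every character, so the call returns None.

None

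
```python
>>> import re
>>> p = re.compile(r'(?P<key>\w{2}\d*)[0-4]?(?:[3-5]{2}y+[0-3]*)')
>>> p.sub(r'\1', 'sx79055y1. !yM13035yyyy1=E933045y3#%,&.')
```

This matches exactly 2 of a word character, then zero or more of a digit (captured as 'key'); then optionally a character in [0-4]; then exactly 2 of a character in [3-5], then one or more of a literal 'y', then zero or more of a character in [0-3] (non-capturing group).
`\1` in the replacement pulls in group 1's text for each match.

'sx790. !yM130=E9330#%,&.'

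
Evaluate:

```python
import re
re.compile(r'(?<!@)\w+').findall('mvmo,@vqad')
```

['mvmo', 'qad']

The negative lookaround is zero-width — it rules out positions where the adjacent text would match, without consuming anything.
Matches: at [0:4] → 'mvmo'; at [7:10] → 'qad'.
`findall` yields the raw match text (2 of them) because the pattern has no groups.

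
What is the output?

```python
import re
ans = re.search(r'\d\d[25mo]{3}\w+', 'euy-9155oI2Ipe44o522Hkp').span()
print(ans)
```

This matches a digit, then a digit; then exactly 3 of one of [25mo], then one or more of a word character.
The match spans [4:23] → '9155oI2Ipe44o522Hkp'.

(4, 23)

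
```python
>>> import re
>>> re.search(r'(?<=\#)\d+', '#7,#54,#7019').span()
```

(1, 2)

The positive lookaround only admits positions where the adjacent text matches; those characters stay outside the span.
The match spans [1:2] → '7'.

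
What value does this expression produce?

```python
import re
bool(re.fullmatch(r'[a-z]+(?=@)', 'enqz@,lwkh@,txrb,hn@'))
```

False

The lookaround is zero-width — it requires the adjacent text to match without consuming it, so the asserted text isn't part of the match.
`re.fullmatch` is like wrapping the pattern in `^…$` (in single-line mode).
Here there's no way to consume every character, so the call returns None, and `bool(None)` is False.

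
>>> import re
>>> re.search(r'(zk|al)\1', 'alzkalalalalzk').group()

'alal'

After group 1 captures some text, `\1` only succeeds where that same text appears again.
`re.search` scans for the first position where the pattern succeeds.
The match spans [4:8] → 'alal'.
Captured: group 1 = 'al'.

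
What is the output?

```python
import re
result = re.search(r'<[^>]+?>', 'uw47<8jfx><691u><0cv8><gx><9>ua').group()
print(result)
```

`search` walks the string left to right and returns the first match it finds.
The match spans [4:10] → '<8jfx>'.

<8jfx>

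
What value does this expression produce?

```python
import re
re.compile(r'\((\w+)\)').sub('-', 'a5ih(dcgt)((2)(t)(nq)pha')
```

Matches: at [4:10] → '(dcgt)'; at [11:14] → '(2)'; at [14:17] → '(t)'; at [17:21] → '(nq)'.
Every occurrence is swapped for '-'.

'a5ih-(---pha'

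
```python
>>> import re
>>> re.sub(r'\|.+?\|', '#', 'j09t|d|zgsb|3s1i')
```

'j09t#zgsb|3s1i'

Because the quantifier is non-greedy, it stops expanding at the earliest point where the rest of the pattern can succeed.
Matches: at [4:7] → '|d|'.
Each match is replaced by '#'.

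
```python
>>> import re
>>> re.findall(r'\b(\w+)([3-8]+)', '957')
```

[('95', '7')]

This matches a word boundary (`\b`, zero-width); then one or more of a word character (captured); then one or more of a character in [3-8] (captured).
Matches: at [0:3] match '957', groups = ('95', '7').
Multiple groups make `findall` return tuples — one 2-tuple for the one match.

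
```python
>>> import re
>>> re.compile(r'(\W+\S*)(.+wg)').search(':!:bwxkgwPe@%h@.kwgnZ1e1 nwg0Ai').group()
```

':!:bwxkgwPe@%h@.kwgnZ1e1 nwg'

The match spans [0:28] → ':!:bwxkgwPe@%h@.kwgnZ1e1 nwg'.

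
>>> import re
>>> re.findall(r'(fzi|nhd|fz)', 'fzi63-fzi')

['fzi', 'fzi']

Alternation isn't longest-match — the leftmost alternative that fits at this position is chosen.
Scanning left to right: at [0:3] match 'fzi', group 1 = 'fzi'; at [6:9] match 'fzi', group 1 = 'fzi'.
Because there's exactly one group, `findall` drops the full match and keeps group 1 from each hit.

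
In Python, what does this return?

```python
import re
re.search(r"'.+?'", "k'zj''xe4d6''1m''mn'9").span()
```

(1, 5)

A non-greedy quantifier consumes as few characters as it can — just enough that the remainder of the pattern still matches from where it stops; whatever follows it matches normally.
`re.search` tries every starting position until one works.
The match spans [1:5] → "'zj'".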